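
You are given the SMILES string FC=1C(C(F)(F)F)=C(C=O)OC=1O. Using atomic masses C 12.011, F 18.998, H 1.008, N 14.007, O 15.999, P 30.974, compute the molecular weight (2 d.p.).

First, the molecular formula is C6H2F4O3 (counting implicit H from valence).
  C: 6 × 12.011 = 72.066
  F: 4 × 18.998 = 75.992
  H: 2 × 1.008 = 2.016
  O: 3 × 15.999 = 47.997
Sum: 6×12.011 + 4×18.998 + 2×1.008 + 3×15.999 = 198.071 → 198.07 g/mol.

198.07 g/mol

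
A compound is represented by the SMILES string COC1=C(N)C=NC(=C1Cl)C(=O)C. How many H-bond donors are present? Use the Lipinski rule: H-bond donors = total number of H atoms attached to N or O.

2

Donors: find every N or O and count the H atoms it carries.
  atom 2 (O): bond orders sum to 2 → 0 H
  atom 5 (N): bond orders sum to 1 → 2 H
  atom 7 (N): bond orders sum to 3 → 0 H
  atom 12 (O): bond orders sum to 2 → 0 H
Lipinski HBD = 2.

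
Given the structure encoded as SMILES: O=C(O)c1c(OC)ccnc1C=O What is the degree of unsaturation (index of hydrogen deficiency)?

Molecular formula: C8H7NO4.
DoU = (2C + 2 + N − H − X) / 2, where X is the halogen count and O/S are ignored.
    = (2·8 + 2 + 1 − 7 − 0) / 2 = 12 / 2 = 6.

6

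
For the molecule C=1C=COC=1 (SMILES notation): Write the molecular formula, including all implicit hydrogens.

Walk through each heavy atom and fill implicit hydrogens from standard valence (C 4, N 3, O 2, S 2, halogen 1):
  atom 1: C, bond orders sum to 3 (valence 4) → 1 H
  atom 2: C, bond orders sum to 3 (valence 4) → 1 H
  atom 3: C, bond orders sum to 3 (valence 4) → 1 H
  atom 4: O, bond orders sum to 2 (valence 2) → 0 H
  atom 5: C, bond orders sum to 3 (valence 4) → 1 H
Totals → C:4, H:4, O:1.

C4H4O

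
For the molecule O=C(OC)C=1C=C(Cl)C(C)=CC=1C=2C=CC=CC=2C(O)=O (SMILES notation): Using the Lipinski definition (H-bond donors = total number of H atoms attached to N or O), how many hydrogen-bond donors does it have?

1

Donors: find every N or O and count the H atoms it carries.
  atom 1 (O): bond orders sum to 2 → 0 H
  atom 3 (O): bond orders sum to 2 → 0 H
  atom 20 (O): bond orders sum to 1 → 1 H
  atom 21 (O): bond orders sum to 2 → 0 H
Lipinski HBD = 1.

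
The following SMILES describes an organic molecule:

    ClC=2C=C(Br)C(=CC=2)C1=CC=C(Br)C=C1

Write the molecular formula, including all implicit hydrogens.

C12H7Br2Cl

Walk through each heavy atom and fill implicit hydrogens from standard valence (C 4, N 3, O 2, S 2, halogen 1):
  atom 1: Cl (halogen, monovalent) → 0 H
  atom 2: C, bond orders sum to 4 (valence 4) → 0 H
  atom 3: C, bond orders sum to 3 (valence 4) → 1 H
  atom 4: C, bond orders sum to 4 (valence 4) → 0 H
  atom 5: Br (halogen, monovalent) → 0 H
  atom 6: C, bond orders sum to 4 (valence 4) → 0 H
  atom 7: C, bond orders sum to 3 (valence 4) → 1 H
  atom 8: C, bond orders sum to 3 (valence 4) → 1 H
  atom 9: C, bond orders sum to 4 (valence 4) → 0 H
  atom 10: C, bond orders sum to 3 (valence 4) → 1 H
  atom 11: C, bond orders sum to 3 (valence 4) → 1 H
  atom 12: C, bond orders sum to 4 (valence 4) → 0 H
  atom 13: Br (halogen, monovalent) → 0 H
  atom 14: C, bond orders sum to 3 (valence 4) → 1 H
  atom 15: C, bond orders sum to 3 (valence 4) → 1 H
Totals → C:12, H:7, Br:2, Cl:1.
In Hill order: C12H7Br2Cl.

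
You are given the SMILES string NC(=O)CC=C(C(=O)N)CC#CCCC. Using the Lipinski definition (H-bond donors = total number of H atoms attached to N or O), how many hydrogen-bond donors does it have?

Donors: find every N or O and count the H atoms it carries.
  atom 1 (N): bond orders sum to 1 → 2 H
  atom 3 (O): bond orders sum to 2 → 0 H
  atom 8 (O): bond orders sum to 2 → 0 H
  atom 9 (N): bond orders sum to 1 → 2 H
Lipinski HBD = 4.

4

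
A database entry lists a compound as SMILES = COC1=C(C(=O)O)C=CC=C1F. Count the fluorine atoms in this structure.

1

Scan the SMILES for F atoms (remember two-letter symbols like Cl and Br are single atoms).
Fluorine count: 1.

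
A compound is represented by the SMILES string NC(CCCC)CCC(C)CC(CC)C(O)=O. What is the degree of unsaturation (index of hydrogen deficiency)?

1

Degree of unsaturation = (number of rings) + (number of π bonds).
Ring closures in the SMILES: 0.
π bonds: 1 double bond (each 1 DoU) → 1 DoU from unsaturation.
Total DoU = 0 + 1 = 1.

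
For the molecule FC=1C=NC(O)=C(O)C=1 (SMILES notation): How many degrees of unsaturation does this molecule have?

4

Molecular formula: C5H4FNO2.
DoU = (2C + 2 + N − H − X) / 2, where X is the halogen count and O/S are ignored.
    = (2·5 + 2 + 1 − 4 − 1) / 2 = 8 / 2 = 4.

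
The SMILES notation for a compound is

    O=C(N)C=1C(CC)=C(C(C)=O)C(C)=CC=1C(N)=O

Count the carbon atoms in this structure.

13

Count every carbon token in the SMILES (each C, including those in ring-closure positions and inside branches).
Carbon count: 13.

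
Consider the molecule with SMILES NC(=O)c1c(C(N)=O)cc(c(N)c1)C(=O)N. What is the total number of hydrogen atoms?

10

Walk through each heavy atom and fill implicit hydrogens from standard valence (C 4, N 3, O 2, S 2, halogen 1); for lowercase aromatic atoms, an aromatic c carries 1 H when it has two neighbours and 0 H with three, and aromatic n carries 0 H:
  atom 1: N, bond orders sum to 1 (valence 3) → 2 H
  atom 2: C, bond orders sum to 4 (valence 4) → 0 H
  atom 3: O, bond orders sum to 2 (valence 2) → 0 H
  atom 4: aromatic c, 3 neighbours → 0 H
  atom 5: aromatic c, 3 neighbours → 0 H
  atom 6: C, bond orders sum to 4 (valence 4) → 0 H
  atom 7: N, bond orders sum to 1 (valence 3) → 2 H
  atom 8: O, bond orders sum to 2 (valence 2) → 0 H
  atom 9: aromatic c, 2 neighbours → 1 H
  atom 10: aromatic c, 3 neighbours → 0 H
  atom 11: aromatic c, 3 neighbours → 0 H
  atom 12: N, bond orders sum to 1 (valence 3) → 2 H
  atom 13: aromatic c, 2 neighbours → 1 H
  atom 14: C, bond orders sum to 4 (valence 4) → 0 H
  atom 15: O, bond orders sum to 2 (valence 2) → 0 H
  atom 16: N, bond orders sum to 1 (valence 3) → 2 H
Total hydrogens: 10.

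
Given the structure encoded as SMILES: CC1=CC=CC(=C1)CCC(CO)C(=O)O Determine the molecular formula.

Walk through each heavy atom and fill implicit hydrogens from standard valence (C 4, N 3, O 2, S 2, halogen 1):
  atom 1: C, bond orders sum to 1 (valence 4) → 3 H
  atom 2: C, bond orders sum to 4 (valence 4) → 0 H
  atom 3: C, bond orders sum to 3 (valence 4) → 1 H
  atom 4: C, bond orders sum to 3 (valence 4) → 1 H
  atom 5: C, bond orders sum to 3 (valence 4) → 1 H
  atom 6: C, bond orders sum to 4 (valence 4) → 0 H
  atom 7: C, bond orders sum to 3 (valence 4) → 1 H
  atom 8: C, bond orders sum to 2 (valence 4) → 2 H
  atom 9: C, bond orders sum to 2 (valence 4) → 2 H
  atom 10: C, bond orders sum to 3 (valence 4) → 1 H
  atom 11: C, bond orders sum to 2 (valence 4) → 2 H
  atom 12: O, bond orders sum to 1 (valence 2) → 1 H
  atom 13: C, bond orders sum to 4 (valence 4) → 0 H
  atom 14: O, bond orders sum to 2 (valence 2) → 0 H
  atom 15: O, bond orders sum to 1 (valence 2) → 1 H
Totals → C:12, H:16, O:3.

C12H16O3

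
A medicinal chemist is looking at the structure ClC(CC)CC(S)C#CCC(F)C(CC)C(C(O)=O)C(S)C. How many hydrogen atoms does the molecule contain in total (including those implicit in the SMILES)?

26

Walk through each heavy atom and fill implicit hydrogens from standard valence (C 4, N 3, O 2, S 2, halogen 1):
  atom 1: Cl (halogen, monovalent) → 0 H
  atom 2: C, bond orders sum to 3 (valence 4) → 1 H
  atom 3: C, bond orders sum to 2 (valence 4) → 2 H
  atom 4: C, bond orders sum to 1 (valence 4) → 3 H
  atom 5: C, bond orders sum to 2 (valence 4) → 2 H
  atom 6: C, bond orders sum to 3 (valence 4) → 1 H
  atom 7: S, bond orders sum to 1 (valence 2) → 1 H
  atom 8: C, bond orders sum to 4 (valence 4) → 0 H
  atom 9: C, bond orders sum to 4 (valence 4) → 0 H
  atom 10: C, bond orders sum to 2 (valence 4) → 2 H
  atom 11: C, bond orders sum to 3 (valence 4) → 1 H
  atom 12: F (halogen, monovalent) → 0 H
  atom 13: C, bond orders sum to 3 (valence 4) → 1 H
  atom 14: C, bond orders sum to 2 (valence 4) → 2 H
  atom 15: C, bond orders sum to 1 (valence 4) → 3 H
  atom 16: C, bond orders sum to 3 (valence 4) → 1 H
  atom 17: C, bond orders sum to 4 (valence 4) → 0 H
  atom 18: O, bond orders sum to 1 (valence 2) → 1 H
  atom 19: O, bond orders sum to 2 (valence 2) → 0 H
  atom 20: C, bond orders sum to 3 (valence 4) → 1 H
  atom 21: S, bond orders sum to 1 (valence 2) → 1 H
  atom 22: C, bond orders sum to 1 (valence 4) → 3 H
Total hydrogens: 26.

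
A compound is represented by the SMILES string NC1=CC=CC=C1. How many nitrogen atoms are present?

Scan the SMILES for N atoms (remember two-letter symbols like Cl and Br are single atoms).
Nitrogen count: 1.

1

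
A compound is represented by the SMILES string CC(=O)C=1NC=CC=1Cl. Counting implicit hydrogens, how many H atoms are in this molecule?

Walk through each heavy atom and fill implicit hydrogens from standard valence (C 4, N 3, O 2, S 2, halogen 1):
  atom 1: C, bond orders sum to 1 (valence 4) → 3 H
  atom 2: C, bond orders sum to 4 (valence 4) → 0 H
  atom 3: O, bond orders sum to 2 (valence 2) → 0 H
  atom 4: C, bond orders sum to 4 (valence 4) → 0 H
  atom 5: N, bond orders sum to 2 (valence 3) → 1 H
  atom 6: C, bond orders sum to 3 (valence 4) → 1 H
  atom 7: C, bond orders sum to 3 (valence 4) → 1 H
  atom 8: C, bond orders sum to 4 (valence 4) → 0 H
  atom 9: Cl (halogen, monovalent) → 0 H
Total hydrogens: 6.

6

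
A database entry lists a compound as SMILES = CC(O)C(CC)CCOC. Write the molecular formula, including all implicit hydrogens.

Walk through each heavy atom and fill implicit hydrogens from standard valence (C 4, N 3, O 2, S 2, halogen 1):
  atom 1: C, bond orders sum to 1 (valence 4) → 3 H
  atom 2: C, bond orders sum to 3 (valence 4) → 1 H
  atom 3: O, bond orders sum to 1 (valence 2) → 1 H
  atom 4: C, bond orders sum to 3 (valence 4) → 1 H
  atom 5: C, bond orders sum to 2 (valence 4) → 2 H
  atom 6: C, bond orders sum to 1 (valence 4) → 3 H
  atom 7: C, bond orders sum to 2 (valence 4) → 2 H
  atom 8: C, bond orders sum to 2 (valence 4) → 2 H
  atom 9: O, bond orders sum to 2 (valence 2) → 0 H
  atom 10: C, bond orders sum to 1 (valence 4) → 3 H
Totals → C:8, H:18, O:2.

C8H18O2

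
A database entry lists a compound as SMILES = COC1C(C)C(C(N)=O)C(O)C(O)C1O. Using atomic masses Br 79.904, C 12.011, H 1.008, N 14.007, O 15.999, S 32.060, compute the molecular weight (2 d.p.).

219.24 g/mol

First, the molecular formula is C9H17NO5 (counting implicit H from valence).
  C: 9 × 12.011 = 108.099
  H: 17 × 1.008 = 17.136
  N: 1 × 14.007 = 14.007
  O: 5 × 15.999 = 79.995
Sum: 9×12.011 + 17×1.008 + 1×14.007 + 5×15.999 = 219.237 → 219.24 g/mol.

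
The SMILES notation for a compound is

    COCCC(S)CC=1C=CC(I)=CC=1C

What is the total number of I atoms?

Scan the SMILES for I atoms (remember two-letter symbols like Cl and Br are single atoms).
Iodine count: 1.

1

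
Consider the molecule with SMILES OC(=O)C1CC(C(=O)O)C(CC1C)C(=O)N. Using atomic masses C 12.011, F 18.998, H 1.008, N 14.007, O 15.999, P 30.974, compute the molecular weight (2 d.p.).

First, the molecular formula is C10H15NO5 (counting implicit H from valence).
  C: 10 × 12.011 = 120.110
  H: 15 × 1.008 = 15.120
  N: 1 × 14.007 = 14.007
  O: 5 × 15.999 = 79.995
Sum: 10×12.011 + 15×1.008 + 1×14.007 + 5×15.999 = 229.232 → 229.23 g/mol.

229.23 g/mol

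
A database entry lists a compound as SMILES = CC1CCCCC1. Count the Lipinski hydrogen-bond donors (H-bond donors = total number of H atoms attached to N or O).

Donors: find every N or O and count the H atoms it carries.
  (no N or O atoms present)
Lipinski HBD = 0.

0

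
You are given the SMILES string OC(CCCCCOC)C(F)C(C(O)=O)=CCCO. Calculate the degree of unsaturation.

2

Molecular formula: C13H23FO5.
DoU = (2C + 2 + N − H − X) / 2, where X is the halogen count and O/S are ignored.
    = (2·13 + 2 + 0 − 23 − 1) / 2 = 4 / 2 = 2.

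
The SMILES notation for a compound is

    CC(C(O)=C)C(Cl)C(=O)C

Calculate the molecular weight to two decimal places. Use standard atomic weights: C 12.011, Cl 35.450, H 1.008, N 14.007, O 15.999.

First, the molecular formula is C7H11ClO2 (counting implicit H from valence).
  C: 7 × 12.011 = 84.077
  Cl: 1 × 35.450 = 35.450
  H: 11 × 1.008 = 11.088
  O: 2 × 15.999 = 31.998
Sum: 7×12.011 + 1×35.450 + 11×1.008 + 2×15.999 = 162.613 → 162.61 g/mol.

162.61 g/mol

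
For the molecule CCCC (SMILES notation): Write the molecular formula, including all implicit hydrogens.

C4H10

Walk through each heavy atom and fill implicit hydrogens from standard valence (C 4, N 3, O 2, S 2, halogen 1):
  atom 1: C, bond orders sum to 1 (valence 4) → 3 H
  atom 2: C, bond orders sum to 2 (valence 4) → 2 H
  atom 3: C, bond orders sum to 2 (valence 4) → 2 H
  atom 4: C, bond orders sum to 1 (valence 4) → 3 H
Totals → C:4, H:10.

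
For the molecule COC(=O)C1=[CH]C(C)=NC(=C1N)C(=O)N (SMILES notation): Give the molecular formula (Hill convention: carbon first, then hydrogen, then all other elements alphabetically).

Walk through each heavy atom and fill implicit hydrogens from standard valence (C 4, N 3, O 2, S 2, halogen 1):
  atom 1: C, bond orders sum to 1 (valence 4) → 3 H
  atom 2: O, bond orders sum to 2 (valence 2) → 0 H
  atom 3: C, bond orders sum to 4 (valence 4) → 0 H
  atom 4: O, bond orders sum to 2 (valence 2) → 0 H
  atom 5: C, bond orders sum to 4 (valence 4) → 0 H
  atom 6: C with explicit H count 1
  atom 7: C, bond orders sum to 4 (valence 4) → 0 H
  atom 8: C, bond orders sum to 1 (valence 4) → 3 H
  atom 9: N, bond orders sum to 3 (valence 3) → 0 H
  atom 10: C, bond orders sum to 4 (valence 4) → 0 H
  atom 11: C, bond orders sum to 4 (valence 4) → 0 H
  atom 12: N, bond orders sum to 1 (valence 3) → 2 H
  atom 13: C, bond orders sum to 4 (valence 4) → 0 H
  atom 14: O, bond orders sum to 2 (valence 2) → 0 H
  atom 15: N, bond orders sum to 1 (valence 3) → 2 H
Totals → C:9, H:11, N:3, O:3.
In Hill order: C9H11N3O3.

C9H11N3O3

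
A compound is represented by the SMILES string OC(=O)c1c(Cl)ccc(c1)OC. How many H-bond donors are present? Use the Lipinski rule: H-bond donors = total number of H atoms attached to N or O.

Donors: find every N or O and count the H atoms it carries.
  atom 1 (O): bond orders sum to 1 → 1 H
  atom 3 (O): bond orders sum to 2 → 0 H
  atom 11 (O): bond orders sum to 2 → 0 H
Lipinski HBD = 1.

1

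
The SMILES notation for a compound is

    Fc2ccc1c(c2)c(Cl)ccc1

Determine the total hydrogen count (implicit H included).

6

Walk through each heavy atom and fill implicit hydrogens from standard valence (C 4, N 3, O 2, S 2, halogen 1); for lowercase aromatic atoms, an aromatic c carries 1 H when it has two neighbours and 0 H with three, and aromatic n carries 0 H:
  atom 1: F (halogen, monovalent) → 0 H
  atom 2: aromatic c, 3 neighbours → 0 H
  atom 3: aromatic c, 2 neighbours → 1 H
  atom 4: aromatic c, 2 neighbours → 1 H
  atom 5: aromatic c, 3 neighbours → 0 H
  atom 6: aromatic c, 3 neighbours → 0 H
  atom 7: aromatic c, 2 neighbours → 1 H
  atom 8: aromatic c, 3 neighbours → 0 H
  atom 9: Cl (halogen, monovalent) → 0 H
  atom 10: aromatic c, 2 neighbours → 1 H
  atom 11: aromatic c, 2 neighbours → 1 H
  atom 12: aromatic c, 2 neighbours → 1 H
Total hydrogens: 6.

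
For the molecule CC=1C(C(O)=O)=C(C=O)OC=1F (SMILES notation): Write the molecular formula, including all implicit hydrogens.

C7H5FO4

Walk through each heavy atom and fill implicit hydrogens from standard valence (C 4, N 3, O 2, S 2, halogen 1):
  atom 1: C, bond orders sum to 1 (valence 4) → 3 H
  atom 2: C, bond orders sum to 4 (valence 4) → 0 H
  atom 3: C, bond orders sum to 4 (valence 4) → 0 H
  atom 4: C, bond orders sum to 4 (valence 4) → 0 H
  atom 5: O, bond orders sum to 1 (valence 2) → 1 H
  atom 6: O, bond orders sum to 2 (valence 2) → 0 H
  atom 7: C, bond orders sum to 4 (valence 4) → 0 H
  atom 8: C, bond orders sum to 3 (valence 4) → 1 H
  atom 9: O, bond orders sum to 2 (valence 2) → 0 H
  atom 10: O, bond orders sum to 2 (valence 2) → 0 H
  atom 11: C, bond orders sum to 4 (valence 4) → 0 H
  atom 12: F (halogen, monovalent) → 0 H
Totals → C:7, H:5, F:1, O:4.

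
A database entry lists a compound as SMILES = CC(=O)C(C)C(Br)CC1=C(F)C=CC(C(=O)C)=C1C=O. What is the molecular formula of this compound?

Walk through each heavy atom and fill implicit hydrogens from standard valence (C 4, N 3, O 2, S 2, halogen 1):
  atom 1: C, bond orders sum to 1 (valence 4) → 3 H
  atom 2: C, bond orders sum to 4 (valence 4) → 0 H
  atom 3: O, bond orders sum to 2 (valence 2) → 0 H
  atom 4: C, bond orders sum to 3 (valence 4) → 1 H
  atom 5: C, bond orders sum to 1 (valence 4) → 3 H
  atom 6: C, bond orders sum to 3 (valence 4) → 1 H
  atom 7: Br (halogen, monovalent) → 0 H
  atom 8: C, bond orders sum to 2 (valence 4) → 2 H
  atom 9: C, bond orders sum to 4 (valence 4) → 0 H
  atom 10: C, bond orders sum to 4 (valence 4) → 0 H
  atom 11: F (halogen, monovalent) → 0 H
  atom 12: C, bond orders sum to 3 (valence 4) → 1 H
  atom 13: C, bond orders sum to 3 (valence 4) → 1 H
  atom 14: C, bond orders sum to 4 (valence 4) → 0 H
  atom 15: C, bond orders sum to 4 (valence 4) → 0 H
  atom 16: O, bond orders sum to 2 (valence 2) → 0 H
  atom 17: C, bond orders sum to 1 (valence 4) → 3 H
  atom 18: C, bond orders sum to 4 (valence 4) → 0 H
  atom 19: C, bond orders sum to 3 (valence 4) → 1 H
  atom 20: O, bond orders sum to 2 (valence 2) → 0 H
Totals → C:15, H:16, Br:1, F:1, O:3.
In Hill order: C15H16BrFO3.

C15H16BrFO3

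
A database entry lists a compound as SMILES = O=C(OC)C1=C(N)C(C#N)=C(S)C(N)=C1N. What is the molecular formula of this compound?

Walk through each heavy atom and fill implicit hydrogens from standard valence (C 4, N 3, O 2, S 2, halogen 1):
  atom 1: O, bond orders sum to 2 (valence 2) → 0 H
  atom 2: C, bond orders sum to 4 (valence 4) → 0 H
  atom 3: O, bond orders sum to 2 (valence 2) → 0 H
  atom 4: C, bond orders sum to 1 (valence 4) → 3 H
  atom 5: C, bond orders sum to 4 (valence 4) → 0 H
  atom 6: C, bond orders sum to 4 (valence 4) → 0 H
  atom 7: N, bond orders sum to 1 (valence 3) → 2 H
  atom 8: C, bond orders sum to 4 (valence 4) → 0 H
  atom 9: C, bond orders sum to 4 (valence 4) → 0 H
  atom 10: N, bond orders sum to 3 (valence 3) → 0 H
  atom 11: C, bond orders sum to 4 (valence 4) → 0 H
  atom 12: S, bond orders sum to 1 (valence 2) → 1 H
  atom 13: C, bond orders sum to 4 (valence 4) → 0 H
  atom 14: N, bond orders sum to 1 (valence 3) → 2 H
  atom 15: C, bond orders sum to 4 (valence 4) → 0 H
  atom 16: N, bond orders sum to 1 (valence 3) → 2 H
Totals → C:9, H:10, N:4, O:2, S:1.
In Hill order: C9H10N4O2S.

C9H10N4O2S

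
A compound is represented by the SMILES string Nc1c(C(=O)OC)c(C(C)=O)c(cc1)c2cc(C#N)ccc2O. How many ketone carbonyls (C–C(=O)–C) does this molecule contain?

1

The ketone motif appears at heavy-atom position 9 in the SMILES.
Other groups present: 1 ester, 1 hydroxyl, 1 nitrile, 1 primary amine.
Ketone count: 1.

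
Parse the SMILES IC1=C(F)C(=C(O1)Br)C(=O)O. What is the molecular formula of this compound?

C5HBrFIO3

Walk through each heavy atom and fill implicit hydrogens from standard valence (C 4, N 3, O 2, S 2, halogen 1):
  atom 1: I (halogen, monovalent) → 0 H
  atom 2: C, bond orders sum to 4 (valence 4) → 0 H
  atom 3: C, bond orders sum to 4 (valence 4) → 0 H
  atom 4: F (halogen, monovalent) → 0 H
  atom 5: C, bond orders sum to 4 (valence 4) → 0 H
  atom 6: C, bond orders sum to 4 (valence 4) → 0 H
  atom 7: O, bond orders sum to 2 (valence 2) → 0 H
  atom 8: Br (halogen, monovalent) → 0 H
  atom 9: C, bond orders sum to 4 (valence 4) → 0 H
  atom 10: O, bond orders sum to 2 (valence 2) → 0 H
  atom 11: O, bond orders sum to 1 (valence 2) → 1 H
Totals → C:5, H:1, Br:1, F:1, I:1, O:3.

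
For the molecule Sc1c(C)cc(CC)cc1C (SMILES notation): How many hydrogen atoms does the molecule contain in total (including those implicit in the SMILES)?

Walk through each heavy atom and fill implicit hydrogens from standard valence (C 4, N 3, O 2, S 2, halogen 1); for lowercase aromatic atoms, an aromatic c carries 1 H when it has two neighbours and 0 H with three, and aromatic n carries 0 H:
  atom 1: S, bond orders sum to 1 (valence 2) → 1 H
  atom 2: aromatic c, 3 neighbours → 0 H
  atom 3: aromatic c, 3 neighbours → 0 H
  atom 4: C, bond orders sum to 1 (valence 4) → 3 H
  atom 5: aromatic c, 2 neighbours → 1 H
  atom 6: aromatic c, 3 neighbours → 0 H
  atom 7: C, bond orders sum to 2 (valence 4) → 2 H
  atom 8: C, bond orders sum to 1 (valence 4) → 3 H
  atom 9: aromatic c, 2 neighbours → 1 H
  atom 10: aromatic c, 3 neighbours → 0 H
  atom 11: C, bond orders sum to 1 (valence 4) → 3 H
Total hydrogens: 14.

14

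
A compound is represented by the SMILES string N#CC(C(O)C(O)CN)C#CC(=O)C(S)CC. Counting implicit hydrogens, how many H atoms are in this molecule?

Walk through each heavy atom and fill implicit hydrogens from standard valence (C 4, N 3, O 2, S 2, halogen 1):
  atom 1: N, bond orders sum to 3 (valence 3) → 0 H
  atom 2: C, bond orders sum to 4 (valence 4) → 0 H
  atom 3: C, bond orders sum to 3 (valence 4) → 1 H
  atom 4: C, bond orders sum to 3 (valence 4) → 1 H
  atom 5: O, bond orders sum to 1 (valence 2) → 1 H
  atom 6: C, bond orders sum to 3 (valence 4) → 1 H
  atom 7: O, bond orders sum to 1 (valence 2) → 1 H
  atom 8: C, bond orders sum to 2 (valence 4) → 2 H
  atom 9: N, bond orders sum to 1 (valence 3) → 2 H
  atom 10: C, bond orders sum to 4 (valence 4) → 0 H
  atom 11: C, bond orders sum to 4 (valence 4) → 0 H
  atom 12: C, bond orders sum to 4 (valence 4) → 0 H
  atom 13: O, bond orders sum to 2 (valence 2) → 0 H
  atom 14: C, bond orders sum to 3 (valence 4) → 1 H
  atom 15: S, bond orders sum to 1 (valence 2) → 1 H
  atom 16: C, bond orders sum to 2 (valence 4) → 2 H
  atom 17: C, bond orders sum to 1 (valence 4) → 3 H
Total hydrogens: 16.

16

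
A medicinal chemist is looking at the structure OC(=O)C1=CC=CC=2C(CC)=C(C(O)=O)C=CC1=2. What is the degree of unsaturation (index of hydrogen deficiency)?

Degree of unsaturation = (number of rings) + (number of π bonds).
Ring closures in the SMILES: 2.
π bonds: 7 double bonds (each 1 DoU) → 7 DoU from unsaturation.
Total DoU = 2 + 7 = 9.

9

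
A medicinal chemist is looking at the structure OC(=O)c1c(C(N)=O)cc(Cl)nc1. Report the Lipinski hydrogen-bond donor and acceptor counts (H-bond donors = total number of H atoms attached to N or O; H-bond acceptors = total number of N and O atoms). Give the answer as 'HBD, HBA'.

Donors: find every N or O and count the H atoms it carries.
  atom 1 (O): bond orders sum to 1 → 1 H
  atom 3 (O): bond orders sum to 2 → 0 H
  atom 7 (N): bond orders sum to 1 → 2 H
  atom 8 (O): bond orders sum to 2 → 0 H
  atom 12 (N): bond orders sum to 3 → 0 H
Lipinski HBD = 3.
Acceptors: N atoms = 2, O atoms = 3 → HBA = 5.

3, 5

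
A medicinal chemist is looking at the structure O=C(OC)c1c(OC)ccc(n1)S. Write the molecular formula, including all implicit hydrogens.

Walk through each heavy atom and fill implicit hydrogens from standard valence (C 4, N 3, O 2, S 2, halogen 1); for lowercase aromatic atoms, an aromatic c carries 1 H when it has two neighbours and 0 H with three, and aromatic n carries 0 H:
  atom 1: O, bond orders sum to 2 (valence 2) → 0 H
  atom 2: C, bond orders sum to 4 (valence 4) → 0 H
  atom 3: O, bond orders sum to 2 (valence 2) → 0 H
  atom 4: C, bond orders sum to 1 (valence 4) → 3 H
  atom 5: aromatic c, 3 neighbours → 0 H
  atom 6: aromatic c, 3 neighbours → 0 H
  atom 7: O, bond orders sum to 2 (valence 2) → 0 H
  atom 8: C, bond orders sum to 1 (valence 4) → 3 H
  atom 9: aromatic c, 2 neighbours → 1 H
  atom 10: aromatic c, 2 neighbours → 1 H
  atom 11: aromatic c, 3 neighbours → 0 H
  atom 12: aromatic n, 2 neighbours → 0 H
  atom 13: S, bond orders sum to 1 (valence 2) → 1 H
Totals → C:8, H:9, N:1, O:3, S:1.

C8H9NO3S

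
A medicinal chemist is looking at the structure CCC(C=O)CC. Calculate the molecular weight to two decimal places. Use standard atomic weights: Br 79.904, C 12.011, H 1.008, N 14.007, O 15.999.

100.16 g/mol

First, the molecular formula is C6H12O (counting implicit H from valence).
  C: 6 × 12.011 = 72.066
  H: 12 × 1.008 = 12.096
  O: 1 × 15.999 = 15.999
Sum: 6×12.011 + 12×1.008 + 1×15.999 = 100.161 → 100.16 g/mol.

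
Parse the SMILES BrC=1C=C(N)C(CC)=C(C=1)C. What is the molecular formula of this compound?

C9H12BrN

Walk through each heavy atom and fill implicit hydrogens from standard valence (C 4, N 3, O 2, S 2, halogen 1):
  atom 1: Br (halogen, monovalent) → 0 H
  atom 2: C, bond orders sum to 4 (valence 4) → 0 H
  atom 3: C, bond orders sum to 3 (valence 4) → 1 H
  atom 4: C, bond orders sum to 4 (valence 4) → 0 H
  atom 5: N, bond orders sum to 1 (valence 3) → 2 H
  atom 6: C, bond orders sum to 4 (valence 4) → 0 H
  atom 7: C, bond orders sum to 2 (valence 4) → 2 H
  atom 8: C, bond orders sum to 1 (valence 4) → 3 H
  atom 9: C, bond orders sum to 4 (valence 4) → 0 H
  atom 10: C, bond orders sum to 3 (valence 4) → 1 H
  atom 11: C, bond orders sum to 1 (valence 4) → 3 H
Totals → C:9, H:12, Br:1, N:1.
In Hill order: C9H12BrN.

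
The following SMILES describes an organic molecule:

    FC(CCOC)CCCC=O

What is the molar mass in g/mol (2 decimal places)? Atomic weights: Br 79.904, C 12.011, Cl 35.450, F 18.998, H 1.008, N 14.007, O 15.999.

First, the molecular formula is C8H15FO2 (counting implicit H from valence).
  C: 8 × 12.011 = 96.088
  F: 1 × 18.998 = 18.998
  H: 15 × 1.008 = 15.120
  O: 2 × 15.999 = 31.998
Sum: 8×12.011 + 1×18.998 + 15×1.008 + 2×15.999 = 162.204 → 162.20 g/mol.

162.20 g/mol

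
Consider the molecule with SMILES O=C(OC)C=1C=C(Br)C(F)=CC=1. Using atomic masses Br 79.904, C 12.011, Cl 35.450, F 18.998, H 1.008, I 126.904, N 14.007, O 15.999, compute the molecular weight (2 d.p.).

First, the molecular formula is C8H6BrFO2 (counting implicit H from valence).
  Br: 1 × 79.904 = 79.904
  C: 8 × 12.011 = 96.088
  F: 1 × 18.998 = 18.998
  H: 6 × 1.008 = 6.048
  O: 2 × 15.999 = 31.998
Sum: 1×79.904 + 8×12.011 + 1×18.998 + 6×1.008 + 2×15.999 = 233.036 → 233.04 g/mol.

233.04 g/mol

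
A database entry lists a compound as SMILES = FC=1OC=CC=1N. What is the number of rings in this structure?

1

In SMILES, each pair of matching ring-closure digits denotes one ring-closing bond; the number of such bonds equals the number of independent rings.
Ring-closure bonds here: 1.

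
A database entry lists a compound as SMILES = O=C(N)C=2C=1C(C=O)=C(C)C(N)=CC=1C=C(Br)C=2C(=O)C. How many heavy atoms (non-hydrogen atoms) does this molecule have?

Every atom symbol written in the SMILES (organic subset) is one heavy atom; implicit H are not written.
Heavy atoms by element → Br:1, C:15, N:2, O:3.
Total: 21.

21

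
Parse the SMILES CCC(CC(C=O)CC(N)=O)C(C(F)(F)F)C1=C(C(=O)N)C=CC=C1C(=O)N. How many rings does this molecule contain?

In SMILES, each pair of matching ring-closure digits denotes one ring-closing bond; the number of such bonds equals the number of independent rings.
Ring-closure bonds here: 1.

1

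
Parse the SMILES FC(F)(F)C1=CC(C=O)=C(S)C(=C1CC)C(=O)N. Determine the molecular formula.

Walk through each heavy atom and fill implicit hydrogens from standard valence (C 4, N 3, O 2, S 2, halogen 1):
  atom 1: F (halogen, monovalent) → 0 H
  atom 2: C, bond orders sum to 4 (valence 4) → 0 H
  atom 3: F (halogen, monovalent) → 0 H
  atom 4: F (halogen, monovalent) → 0 H
  atom 5: C, bond orders sum to 4 (valence 4) → 0 H
  atom 6: C, bond orders sum to 3 (valence 4) → 1 H
  atom 7: C, bond orders sum to 4 (valence 4) → 0 H
  atom 8: C, bond orders sum to 3 (valence 4) → 1 H
  atom 9: O, bond orders sum to 2 (valence 2) → 0 H
  atom 10: C, bond orders sum to 4 (valence 4) → 0 H
  atom 11: S, bond orders sum to 1 (valence 2) → 1 H
  atom 12: C, bond orders sum to 4 (valence 4) → 0 H
  atom 13: C, bond orders sum to 4 (valence 4) → 0 H
  atom 14: C, bond orders sum to 2 (valence 4) → 2 H
  atom 15: C, bond orders sum to 1 (valence 4) → 3 H
  atom 16: C, bond orders sum to 4 (valence 4) → 0 H
  atom 17: O, bond orders sum to 2 (valence 2) → 0 H
  atom 18: N, bond orders sum to 1 (valence 3) → 2 H
Totals → C:11, H:10, F:3, N:1, O:2, S:1.
In Hill order: C11H10F3NO2S.

C11H10F3NO2S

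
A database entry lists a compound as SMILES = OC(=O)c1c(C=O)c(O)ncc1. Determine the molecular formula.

Walk through each heavy atom and fill implicit hydrogens from standard valence (C 4, N 3, O 2, S 2, halogen 1); for lowercase aromatic atoms, an aromatic c carries 1 H when it has two neighbours and 0 H with three, and aromatic n carries 0 H:
  atom 1: O, bond orders sum to 1 (valence 2) → 1 H
  atom 2: C, bond orders sum to 4 (valence 4) → 0 H
  atom 3: O, bond orders sum to 2 (valence 2) → 0 H
  atom 4: aromatic c, 3 neighbours → 0 H
  atom 5: aromatic c, 3 neighbours → 0 H
  atom 6: C, bond orders sum to 3 (valence 4) → 1 H
  atom 7: O, bond orders sum to 2 (valence 2) → 0 H
  atom 8: aromatic c, 3 neighbours → 0 H
  atom 9: O, bond orders sum to 1 (valence 2) → 1 H
  atom 10: aromatic n, 2 neighbours → 0 H
  atom 11: aromatic c, 2 neighbours → 1 H
  atom 12: aromatic c, 2 neighbours → 1 H
Totals → C:7, H:5, N:1, O:4.
In Hill order: C7H5NO4.

C7H5NO4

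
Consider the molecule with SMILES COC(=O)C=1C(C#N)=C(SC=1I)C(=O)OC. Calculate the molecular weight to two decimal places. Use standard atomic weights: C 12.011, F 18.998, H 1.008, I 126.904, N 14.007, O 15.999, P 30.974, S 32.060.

First, the molecular formula is C9H6INO4S (counting implicit H from valence).
  C: 9 × 12.011 = 108.099
  H: 6 × 1.008 = 6.048
  I: 1 × 126.904 = 126.904
  N: 1 × 14.007 = 14.007
  O: 4 × 15.999 = 63.996
  S: 1 × 32.060 = 32.060
Sum: 9×12.011 + 6×1.008 + 1×126.904 + 1×14.007 + 4×15.999 + 1×32.060 = 351.114 → 351.11 g/mol.

351.11 g/mol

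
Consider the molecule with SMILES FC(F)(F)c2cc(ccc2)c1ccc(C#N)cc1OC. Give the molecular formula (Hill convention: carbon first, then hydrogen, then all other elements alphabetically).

Walk through each heavy atom and fill implicit hydrogens from standard valence (C 4, N 3, O 2, S 2, halogen 1); for lowercase aromatic atoms, an aromatic c carries 1 H when it has two neighbours and 0 H with three, and aromatic n carries 0 H:
  atom 1: F (halogen, monovalent) → 0 H
  atom 2: C, bond orders sum to 4 (valence 4) → 0 H
  atom 3: F (halogen, monovalent) → 0 H
  atom 4: F (halogen, monovalent) → 0 H
  atom 5: aromatic c, 3 neighbours → 0 H
  atom 6: aromatic c, 2 neighbours → 1 H
  atom 7: aromatic c, 3 neighbours → 0 H
  atom 8: aromatic c, 2 neighbours → 1 H
  atom 9: aromatic c, 2 neighbours → 1 H
  atom 10: aromatic c, 2 neighbours → 1 H
  atom 11: aromatic c, 3 neighbours → 0 H
  atom 12: aromatic c, 2 neighbours → 1 H
  atom 13: aromatic c, 2 neighbours → 1 H
  atom 14: aromatic c, 3 neighbours → 0 H
  atom 15: C, bond orders sum to 4 (valence 4) → 0 H
  atom 16: N, bond orders sum to 3 (valence 3) → 0 H
  atom 17: aromatic c, 2 neighbours → 1 H
  atom 18: aromatic c, 3 neighbours → 0 H
  atom 19: O, bond orders sum to 2 (valence 2) → 0 H
  atom 20: C, bond orders sum to 1 (valence 4) → 3 H
Totals → C:15, H:10, F:3, N:1, O:1.

C15H10F3NO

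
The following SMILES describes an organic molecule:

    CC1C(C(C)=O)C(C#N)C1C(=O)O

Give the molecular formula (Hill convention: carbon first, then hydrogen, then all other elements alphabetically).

Walk through each heavy atom and fill implicit hydrogens from standard valence (C 4, N 3, O 2, S 2, halogen 1):
  atom 1: C, bond orders sum to 1 (valence 4) → 3 H
  atom 2: C, bond orders sum to 3 (valence 4) → 1 H
  atom 3: C, bond orders sum to 3 (valence 4) → 1 H
  atom 4: C, bond orders sum to 4 (valence 4) → 0 H
  atom 5: C, bond orders sum to 1 (valence 4) → 3 H
  atom 6: O, bond orders sum to 2 (valence 2) → 0 H
  atom 7: C, bond orders sum to 3 (valence 4) → 1 H
  atom 8: C, bond orders sum to 4 (valence 4) → 0 H
  atom 9: N, bond orders sum to 3 (valence 3) → 0 H
  atom 10: C, bond orders sum to 3 (valence 4) → 1 H
  atom 11: C, bond orders sum to 4 (valence 4) → 0 H
  atom 12: O, bond orders sum to 2 (valence 2) → 0 H
  atom 13: O, bond orders sum to 1 (valence 2) → 1 H
Totals → C:9, H:11, N:1, O:3.
In Hill order: C9H11NO3.

C9H11NO3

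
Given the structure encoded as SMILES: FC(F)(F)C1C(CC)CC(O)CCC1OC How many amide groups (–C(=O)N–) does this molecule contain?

0

Scan the SMILES for the amide motif — none present.
Groups that are present: 1 ether, 1 hydroxyl.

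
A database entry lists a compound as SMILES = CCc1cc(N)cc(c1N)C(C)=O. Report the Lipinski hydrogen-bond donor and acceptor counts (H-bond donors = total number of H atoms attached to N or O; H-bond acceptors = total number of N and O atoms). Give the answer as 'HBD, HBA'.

Donors: find every N or O and count the H atoms it carries.
  atom 6 (N): bond orders sum to 1 → 2 H
  atom 10 (N): bond orders sum to 1 → 2 H
  atom 13 (O): bond orders sum to 2 → 0 H
Lipinski HBD = 4.
Acceptors: N atoms = 2, O atoms = 1 → HBA = 3.

4, 3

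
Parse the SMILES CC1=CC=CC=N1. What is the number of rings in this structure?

In SMILES, each pair of matching ring-closure digits denotes one ring-closing bond; the number of such bonds equals the number of independent rings.
Ring-closure bonds here: 1.

1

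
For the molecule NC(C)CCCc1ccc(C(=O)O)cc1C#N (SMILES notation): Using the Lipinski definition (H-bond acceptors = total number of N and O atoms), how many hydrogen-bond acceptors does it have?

N atoms: 2; O atoms: 2.
Lipinski HBA = 2 + 2 = 4.

4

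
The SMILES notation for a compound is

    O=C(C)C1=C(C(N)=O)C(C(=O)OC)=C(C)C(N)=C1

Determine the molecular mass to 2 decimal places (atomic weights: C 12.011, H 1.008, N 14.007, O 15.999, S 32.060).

250.25 g/mol

First, the molecular formula is C12H14N2O4 (counting implicit H from valence).
  C: 12 × 12.011 = 144.132
  H: 14 × 1.008 = 14.112
  N: 2 × 14.007 = 28.014
  O: 4 × 15.999 = 63.996
Sum: 12×12.011 + 14×1.008 + 2×14.007 + 4×15.999 = 250.254 → 250.25 g/mol.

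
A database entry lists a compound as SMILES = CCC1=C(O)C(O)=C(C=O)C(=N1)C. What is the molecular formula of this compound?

C9H11NO3

Walk through each heavy atom and fill implicit hydrogens from standard valence (C 4, N 3, O 2, S 2, halogen 1):
  atom 1: C, bond orders sum to 1 (valence 4) → 3 H
  atom 2: C, bond orders sum to 2 (valence 4) → 2 H
  atom 3: C, bond orders sum to 4 (valence 4) → 0 H
  atom 4: C, bond orders sum to 4 (valence 4) → 0 H
  atom 5: O, bond orders sum to 1 (valence 2) → 1 H
  atom 6: C, bond orders sum to 4 (valence 4) → 0 H
  atom 7: O, bond orders sum to 1 (valence 2) → 1 H
  atom 8: C, bond orders sum to 4 (valence 4) → 0 H
  atom 9: C, bond orders sum to 3 (valence 4) → 1 H
  atom 10: O, bond orders sum to 2 (valence 2) → 0 H
  atom 11: C, bond orders sum to 4 (valence 4) → 0 H
  atom 12: N, bond orders sum to 3 (valence 3) → 0 H
  atom 13: C, bond orders sum to 1 (valence 4) → 3 H
Totals → C:9, H:11, N:1, O:3.
In Hill order: C9H11NO3.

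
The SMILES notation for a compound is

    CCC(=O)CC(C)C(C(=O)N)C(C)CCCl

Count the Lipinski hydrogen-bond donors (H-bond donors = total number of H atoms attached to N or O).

Donors: find every N or O and count the H atoms it carries.
  atom 4 (O): bond orders sum to 2 → 0 H
  atom 10 (O): bond orders sum to 2 → 0 H
  atom 11 (N): bond orders sum to 1 → 2 H
Lipinski HBD = 2.

2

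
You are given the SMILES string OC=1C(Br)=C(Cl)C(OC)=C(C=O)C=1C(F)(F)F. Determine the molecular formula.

Walk through each heavy atom and fill implicit hydrogens from standard valence (C 4, N 3, O 2, S 2, halogen 1):
  atom 1: O, bond orders sum to 1 (valence 2) → 1 H
  atom 2: C, bond orders sum to 4 (valence 4) → 0 H
  atom 3: C, bond orders sum to 4 (valence 4) → 0 H
  atom 4: Br (halogen, monovalent) → 0 H
  atom 5: C, bond orders sum to 4 (valence 4) → 0 H
  atom 6: Cl (halogen, monovalent) → 0 H
  atom 7: C, bond orders sum to 4 (valence 4) → 0 H
  atom 8: O, bond orders sum to 2 (valence 2) → 0 H
  atom 9: C, bond orders sum to 1 (valence 4) → 3 H
  atom 10: C, bond orders sum to 4 (valence 4) → 0 H
  atom 11: C, bond orders sum to 3 (valence 4) → 1 H
  atom 12: O, bond orders sum to 2 (valence 2) → 0 H
  atom 13: C, bond orders sum to 4 (valence 4) → 0 H
  atom 14: C, bond orders sum to 4 (valence 4) → 0 H
  atom 15: F (halogen, monovalent) → 0 H
  atom 16: F (halogen, monovalent) → 0 H
  atom 17: F (halogen, monovalent) → 0 H
Totals → C:9, H:5, Br:1, Cl:1, F:3, O:3.
In Hill order: C9H5BrClF3O3.

C9H5BrClF3O3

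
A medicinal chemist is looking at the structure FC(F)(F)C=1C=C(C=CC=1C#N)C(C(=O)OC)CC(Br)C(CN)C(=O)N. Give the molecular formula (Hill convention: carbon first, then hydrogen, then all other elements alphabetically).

Walk through each heavy atom and fill implicit hydrogens from standard valence (C 4, N 3, O 2, S 2, halogen 1):
  atom 1: F (halogen, monovalent) → 0 H
  atom 2: C, bond orders sum to 4 (valence 4) → 0 H
  atom 3: F (halogen, monovalent) → 0 H
  atom 4: F (halogen, monovalent) → 0 H
  atom 5: C, bond orders sum to 4 (valence 4) → 0 H
  atom 6: C, bond orders sum to 3 (valence 4) → 1 H
  atom 7: C, bond orders sum to 4 (valence 4) → 0 H
  atom 8: C, bond orders sum to 3 (valence 4) → 1 H
  atom 9: C, bond orders sum to 3 (valence 4) → 1 H
  atom 10: C, bond orders sum to 4 (valence 4) → 0 H
  atom 11: C, bond orders sum to 4 (valence 4) → 0 H
  atom 12: N, bond orders sum to 3 (valence 3) → 0 H
  atom 13: C, bond orders sum to 3 (valence 4) → 1 H
  atom 14: C, bond orders sum to 4 (valence 4) → 0 H
  atom 15: O, bond orders sum to 2 (valence 2) → 0 H
  atom 16: O, bond orders sum to 2 (valence 2) → 0 H
  atom 17: C, bond orders sum to 1 (valence 4) → 3 H
  atom 18: C, bond orders sum to 2 (valence 4) → 2 H
  atom 19: C, bond orders sum to 3 (valence 4) → 1 H
  atom 20: Br (halogen, monovalent) → 0 H
  atom 21: C, bond orders sum to 3 (valence 4) → 1 H
  atom 22: C, bond orders sum to 2 (valence 4) → 2 H
  atom 23: N, bond orders sum to 1 (valence 3) → 2 H
  atom 24: C, bond orders sum to 4 (valence 4) → 0 H
  atom 25: O, bond orders sum to 2 (valence 2) → 0 H
  atom 26: N, bond orders sum to 1 (valence 3) → 2 H
Totals → C:16, H:17, Br:1, F:3, N:3, O:3.
In Hill order: C16H17BrF3N3O3.

C16H17BrF3N3O3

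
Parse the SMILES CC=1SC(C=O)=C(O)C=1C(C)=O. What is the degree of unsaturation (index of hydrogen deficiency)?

Degree of unsaturation = (number of rings) + (number of π bonds).
Ring closures in the SMILES: 1.
π bonds: 4 double bonds (each 1 DoU) → 4 DoU from unsaturation.
Total DoU = 1 + 4 = 5.

5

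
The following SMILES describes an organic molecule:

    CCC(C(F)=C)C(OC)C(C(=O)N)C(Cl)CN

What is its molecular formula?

C11H20ClFN2O2

Walk through each heavy atom and fill implicit hydrogens from standard valence (C 4, N 3, O 2, S 2, halogen 1):
  atom 1: C, bond orders sum to 1 (valence 4) → 3 H
  atom 2: C, bond orders sum to 2 (valence 4) → 2 H
  atom 3: C, bond orders sum to 3 (valence 4) → 1 H
  atom 4: C, bond orders sum to 4 (valence 4) → 0 H
  atom 5: F (halogen, monovalent) → 0 H
  atom 6: C, bond orders sum to 2 (valence 4) → 2 H
  atom 7: C, bond orders sum to 3 (valence 4) → 1 H
  atom 8: O, bond orders sum to 2 (valence 2) → 0 H
  atom 9: C, bond orders sum to 1 (valence 4) → 3 H
  atom 10: C, bond orders sum to 3 (valence 4) → 1 H
  atom 11: C, bond orders sum to 4 (valence 4) → 0 H
  atom 12: O, bond orders sum to 2 (valence 2) → 0 H
  atom 13: N, bond orders sum to 1 (valence 3) → 2 H
  atom 14: C, bond orders sum to 3 (valence 4) → 1 H
  atom 15: Cl (halogen, monovalent) → 0 H
  atom 16: C, bond orders sum to 2 (valence 4) → 2 H
  atom 17: N, bond orders sum to 1 (valence 3) → 2 H
Totals → C:11, H:20, Cl:1, F:1, N:2, O:2.
In Hill order: C11H20ClFN2O2.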